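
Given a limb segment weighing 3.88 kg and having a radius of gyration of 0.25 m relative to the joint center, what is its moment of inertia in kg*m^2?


I = m * k^2
I = 3.88 * 0.25^2
k^2 = 0.0625
I = 0.2425


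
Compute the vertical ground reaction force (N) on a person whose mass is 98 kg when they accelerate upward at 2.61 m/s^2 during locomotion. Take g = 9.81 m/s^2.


GRF = m * (g + a)
GRF = 98 * (9.81 + 2.61)
GRF = 98 * 12.4200
GRF = 1217.1600


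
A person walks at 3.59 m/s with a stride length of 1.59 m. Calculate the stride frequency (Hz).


f = v / stride_length
f = 3.59 / 1.59
f = 2.2579


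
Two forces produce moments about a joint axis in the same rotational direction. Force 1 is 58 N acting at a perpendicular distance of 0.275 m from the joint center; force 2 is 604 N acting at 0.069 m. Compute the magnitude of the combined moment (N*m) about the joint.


M = F1 * d1 + F2 * d2
M = 58 * 0.275 + 604 * 0.069
M = 15.9500 + 41.6760
M = 57.6260


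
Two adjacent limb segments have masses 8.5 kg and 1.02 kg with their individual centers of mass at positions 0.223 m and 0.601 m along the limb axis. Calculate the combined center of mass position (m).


COM = (m1*x1 + m2*x2) / (m1 + m2)
COM = (8.5*0.223 + 1.02*0.601) / (8.5 + 1.02)
Numerator = 2.5085
Denominator = 9.5200
COM = 0.2635


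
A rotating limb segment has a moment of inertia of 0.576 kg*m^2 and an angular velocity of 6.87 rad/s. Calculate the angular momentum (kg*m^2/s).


L = I * omega
L = 0.576 * 6.87
L = 3.9571


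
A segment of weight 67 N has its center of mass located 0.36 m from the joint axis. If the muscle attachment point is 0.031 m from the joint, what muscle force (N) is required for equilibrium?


F_muscle = W * d_load / d_muscle
F_muscle = 67 * 0.36 / 0.031
Numerator = 24.1200
F_muscle = 778.0645


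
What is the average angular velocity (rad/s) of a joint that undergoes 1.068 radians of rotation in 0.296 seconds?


omega = delta_theta / delta_t
omega = 1.068 / 0.296
omega = 3.6081


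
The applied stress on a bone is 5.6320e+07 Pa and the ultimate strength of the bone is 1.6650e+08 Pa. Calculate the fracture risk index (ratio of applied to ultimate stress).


FRI = applied / ultimate
FRI = 5.6320e+07 / 1.6650e+08
FRI = 0.3383


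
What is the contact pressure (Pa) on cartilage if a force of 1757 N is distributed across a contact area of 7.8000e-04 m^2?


P = F / A
P = 1757 / 7.8000e-04
P = 2.2526e+06


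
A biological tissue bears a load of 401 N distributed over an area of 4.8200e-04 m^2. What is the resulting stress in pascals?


stress = F / A
stress = 401 / 4.8200e-04
stress = 831950.2075


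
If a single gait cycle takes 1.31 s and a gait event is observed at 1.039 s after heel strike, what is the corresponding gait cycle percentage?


pct = (event_time / cycle_time) * 100
pct = (1.039 / 1.31) * 100
ratio = 0.7931
pct = 79.3130


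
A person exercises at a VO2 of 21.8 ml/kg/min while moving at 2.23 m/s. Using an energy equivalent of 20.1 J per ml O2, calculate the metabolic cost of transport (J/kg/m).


Power per kg = VO2 * 20.1 / 60
Power per kg = 21.8 * 20.1 / 60 = 7.3030 W/kg
Cost = power_per_kg / speed
Cost = 7.3030 / 2.23
Cost = 3.2749


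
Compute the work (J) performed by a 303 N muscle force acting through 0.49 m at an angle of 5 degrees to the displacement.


W = F * d * cos(theta)
theta = 5 deg = 0.0873 rad
cos(theta) = 0.9962
W = 303 * 0.49 * 0.9962
W = 147.9050


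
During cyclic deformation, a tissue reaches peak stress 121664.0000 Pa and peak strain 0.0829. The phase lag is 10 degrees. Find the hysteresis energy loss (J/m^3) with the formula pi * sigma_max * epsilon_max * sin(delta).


E_loss = pi * sigma_max * epsilon_max * sin(delta)
delta = 10 deg = 0.1745 rad
sin(delta) = 0.1736
E_loss = pi * 121664.0000 * 0.0829 * 0.1736
E_loss = 5502.2045


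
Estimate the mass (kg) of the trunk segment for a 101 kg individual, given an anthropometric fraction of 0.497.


m_segment = body_mass * fraction
m_segment = 101 * 0.497
m_segment = 50.1970


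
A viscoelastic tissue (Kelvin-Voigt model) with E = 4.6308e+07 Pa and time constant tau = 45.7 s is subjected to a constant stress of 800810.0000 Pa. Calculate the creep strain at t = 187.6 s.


epsilon(t) = (sigma/E) * (1 - exp(-t/tau))
sigma/E = 800810.0000 / 4.6308e+07 = 0.0173
exp(-t/tau) = exp(-187.6 / 45.7) = 0.0165
epsilon = 0.0173 * (1 - 0.0165)
epsilon = 0.0170


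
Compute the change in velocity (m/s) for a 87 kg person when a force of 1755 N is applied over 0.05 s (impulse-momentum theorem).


J = F * dt = 1755 * 0.05 = 87.7500 N*s
delta_v = J / m
delta_v = 87.7500 / 87
delta_v = 1.0086


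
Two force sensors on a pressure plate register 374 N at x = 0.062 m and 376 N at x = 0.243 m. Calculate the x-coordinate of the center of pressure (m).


COP_x = (F1*x1 + F2*x2) / (F1 + F2)
COP_x = (374*0.062 + 376*0.243) / (374 + 376)
Numerator = 114.5560
Denominator = 750
COP_x = 0.1527


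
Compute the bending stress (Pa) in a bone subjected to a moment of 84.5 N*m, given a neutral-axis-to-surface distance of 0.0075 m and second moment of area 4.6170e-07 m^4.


sigma = M * c / I
sigma = 84.5 * 0.0075 / 4.6170e-07
M * c = 0.6337
sigma = 1.3726e+06


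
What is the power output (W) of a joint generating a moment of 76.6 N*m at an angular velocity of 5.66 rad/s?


P = M * omega
P = 76.6 * 5.66
P = 433.5560


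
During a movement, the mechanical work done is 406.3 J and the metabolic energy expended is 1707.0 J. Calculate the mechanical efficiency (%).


eta = (W_mech / E_meta) * 100
eta = (406.3 / 1707.0) * 100
ratio = 0.2380
eta = 23.8020


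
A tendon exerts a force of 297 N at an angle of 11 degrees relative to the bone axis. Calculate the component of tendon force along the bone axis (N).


F_eff = F_tendon * cos(theta)
theta = 11 deg = 0.1920 rad
cos(theta) = 0.9816
F_eff = 297 * 0.9816
F_eff = 291.5433


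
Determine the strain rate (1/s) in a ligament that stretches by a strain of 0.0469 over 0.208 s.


strain_rate = delta_strain / delta_t
strain_rate = 0.0469 / 0.208
strain_rate = 0.2255


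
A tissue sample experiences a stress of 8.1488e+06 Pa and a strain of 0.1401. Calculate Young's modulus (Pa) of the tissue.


E = stress / strain
E = 8.1488e+06 / 0.1401
E = 5.8164e+07


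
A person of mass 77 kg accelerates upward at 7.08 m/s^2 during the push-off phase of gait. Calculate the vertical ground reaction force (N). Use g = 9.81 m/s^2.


GRF = m * (g + a)
GRF = 77 * (9.81 + 7.08)
GRF = 77 * 16.8900
GRF = 1300.5300


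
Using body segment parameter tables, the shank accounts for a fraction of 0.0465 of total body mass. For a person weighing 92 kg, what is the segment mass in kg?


m_segment = body_mass * fraction
m_segment = 92 * 0.0465
m_segment = 4.2780


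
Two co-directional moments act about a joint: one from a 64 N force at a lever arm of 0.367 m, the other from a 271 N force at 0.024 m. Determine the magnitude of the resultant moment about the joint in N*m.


M = F1 * d1 + F2 * d2
M = 64 * 0.367 + 271 * 0.024
M = 23.4880 + 6.5040
M = 29.9920


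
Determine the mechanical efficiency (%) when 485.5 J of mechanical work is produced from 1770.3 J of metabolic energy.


eta = (W_mech / E_meta) * 100
eta = (485.5 / 1770.3) * 100
ratio = 0.2742
eta = 27.4247


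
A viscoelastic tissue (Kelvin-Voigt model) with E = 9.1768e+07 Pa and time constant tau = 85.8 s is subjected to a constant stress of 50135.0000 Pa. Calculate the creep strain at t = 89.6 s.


epsilon(t) = (sigma/E) * (1 - exp(-t/tau))
sigma/E = 50135.0000 / 9.1768e+07 = 5.4632e-04
exp(-t/tau) = exp(-89.6 / 85.8) = 0.3519
epsilon = 5.4632e-04 * (1 - 0.3519)
epsilon = 3.5405e-04


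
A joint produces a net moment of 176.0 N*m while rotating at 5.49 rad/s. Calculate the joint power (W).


P = M * omega
P = 176.0 * 5.49
P = 966.2400


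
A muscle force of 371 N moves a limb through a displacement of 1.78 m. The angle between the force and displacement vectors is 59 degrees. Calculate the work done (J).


W = F * d * cos(theta)
theta = 59 deg = 1.0297 rad
cos(theta) = 0.5150
W = 371 * 1.78 * 0.5150
W = 340.1208


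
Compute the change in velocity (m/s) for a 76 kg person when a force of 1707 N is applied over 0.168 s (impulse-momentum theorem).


J = F * dt = 1707 * 0.168 = 286.7760 N*s
delta_v = J / m
delta_v = 286.7760 / 76
delta_v = 3.7734


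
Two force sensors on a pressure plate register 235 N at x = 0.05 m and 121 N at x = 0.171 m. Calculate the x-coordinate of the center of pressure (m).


COP_x = (F1*x1 + F2*x2) / (F1 + F2)
COP_x = (235*0.05 + 121*0.171) / (235 + 121)
Numerator = 32.4410
Denominator = 356
COP_x = 0.0911


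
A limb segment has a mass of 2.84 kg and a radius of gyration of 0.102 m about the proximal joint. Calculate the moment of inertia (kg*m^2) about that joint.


I = m * k^2
I = 2.84 * 0.102^2
k^2 = 0.0104
I = 0.0295


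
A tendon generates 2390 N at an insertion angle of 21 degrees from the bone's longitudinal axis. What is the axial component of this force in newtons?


F_eff = F_tendon * cos(theta)
theta = 21 deg = 0.3665 rad
cos(theta) = 0.9336
F_eff = 2390 * 0.9336
F_eff = 2231.2572


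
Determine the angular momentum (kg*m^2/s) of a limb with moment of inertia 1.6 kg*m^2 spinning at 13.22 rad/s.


L = I * omega
L = 1.6 * 13.22
L = 21.1520


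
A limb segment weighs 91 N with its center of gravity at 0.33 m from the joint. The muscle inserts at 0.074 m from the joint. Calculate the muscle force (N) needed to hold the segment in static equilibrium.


F_muscle = W * d_load / d_muscle
F_muscle = 91 * 0.33 / 0.074
Numerator = 30.0300
F_muscle = 405.8108


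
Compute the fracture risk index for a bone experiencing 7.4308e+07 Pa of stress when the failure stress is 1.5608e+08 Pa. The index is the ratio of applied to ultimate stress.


FRI = applied / ultimate
FRI = 7.4308e+07 / 1.5608e+08
FRI = 0.4761


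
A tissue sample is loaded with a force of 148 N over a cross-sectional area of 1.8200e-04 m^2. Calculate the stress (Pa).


stress = F / A
stress = 148 / 1.8200e-04
stress = 813186.8132


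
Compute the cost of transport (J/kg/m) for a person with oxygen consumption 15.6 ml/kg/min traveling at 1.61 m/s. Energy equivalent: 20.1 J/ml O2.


Power per kg = VO2 * 20.1 / 60
Power per kg = 15.6 * 20.1 / 60 = 5.2260 W/kg
Cost = power_per_kg / speed
Cost = 5.2260 / 1.61
Cost = 3.2460


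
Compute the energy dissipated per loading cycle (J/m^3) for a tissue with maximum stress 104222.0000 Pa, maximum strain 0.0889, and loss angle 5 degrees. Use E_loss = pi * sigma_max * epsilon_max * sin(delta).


E_loss = pi * sigma_max * epsilon_max * sin(delta)
delta = 5 deg = 0.0873 rad
sin(delta) = 0.0872
E_loss = pi * 104222.0000 * 0.0889 * 0.0872
E_loss = 2536.9216


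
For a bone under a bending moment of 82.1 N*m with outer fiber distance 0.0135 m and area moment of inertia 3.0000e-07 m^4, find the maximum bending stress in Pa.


sigma = M * c / I
sigma = 82.1 * 0.0135 / 3.0000e-07
M * c = 1.1083
sigma = 3.6945e+06


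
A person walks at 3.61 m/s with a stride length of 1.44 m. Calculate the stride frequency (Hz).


f = v / stride_length
f = 3.61 / 1.44
f = 2.5069


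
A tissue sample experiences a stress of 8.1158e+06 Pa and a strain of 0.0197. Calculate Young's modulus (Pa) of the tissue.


E = stress / strain
E = 8.1158e+06 / 0.0197
E = 4.1197e+08


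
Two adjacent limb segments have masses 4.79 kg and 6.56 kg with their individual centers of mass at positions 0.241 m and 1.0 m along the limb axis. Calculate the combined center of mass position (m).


COM = (m1*x1 + m2*x2) / (m1 + m2)
COM = (4.79*0.241 + 6.56*1.0) / (4.79 + 6.56)
Numerator = 7.7144
Denominator = 11.3500
COM = 0.6797


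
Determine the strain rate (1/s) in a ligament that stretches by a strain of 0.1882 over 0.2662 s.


strain_rate = delta_strain / delta_t
strain_rate = 0.1882 / 0.2662
strain_rate = 0.7070


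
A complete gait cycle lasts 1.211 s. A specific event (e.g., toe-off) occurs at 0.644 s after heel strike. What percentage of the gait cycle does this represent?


pct = (event_time / cycle_time) * 100
pct = (0.644 / 1.211) * 100
ratio = 0.5318
pct = 53.1792


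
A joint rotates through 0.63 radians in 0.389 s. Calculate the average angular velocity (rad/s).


omega = delta_theta / delta_t
omega = 0.63 / 0.389
omega = 1.6195


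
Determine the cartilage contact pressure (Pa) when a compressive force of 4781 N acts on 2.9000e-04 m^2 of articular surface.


P = F / A
P = 4781 / 2.9000e-04
P = 1.6486e+07


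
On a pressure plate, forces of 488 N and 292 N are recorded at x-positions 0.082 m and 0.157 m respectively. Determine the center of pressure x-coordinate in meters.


COP_x = (F1*x1 + F2*x2) / (F1 + F2)
COP_x = (488*0.082 + 292*0.157) / (488 + 292)
Numerator = 85.8600
Denominator = 780
COP_x = 0.1101


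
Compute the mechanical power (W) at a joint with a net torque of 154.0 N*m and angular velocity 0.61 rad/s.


P = M * omega
P = 154.0 * 0.61
P = 93.9400


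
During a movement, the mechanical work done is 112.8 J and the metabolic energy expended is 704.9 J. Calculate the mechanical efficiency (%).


eta = (W_mech / E_meta) * 100
eta = (112.8 / 704.9) * 100
ratio = 0.1600
eta = 16.0023


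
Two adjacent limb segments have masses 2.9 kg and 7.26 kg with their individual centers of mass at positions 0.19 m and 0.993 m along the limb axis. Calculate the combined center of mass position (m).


COM = (m1*x1 + m2*x2) / (m1 + m2)
COM = (2.9*0.19 + 7.26*0.993) / (2.9 + 7.26)
Numerator = 7.7602
Denominator = 10.1600
COM = 0.7638


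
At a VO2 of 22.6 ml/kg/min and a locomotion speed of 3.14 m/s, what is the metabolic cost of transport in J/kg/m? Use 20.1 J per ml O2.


Power per kg = VO2 * 20.1 / 60
Power per kg = 22.6 * 20.1 / 60 = 7.5710 W/kg
Cost = power_per_kg / speed
Cost = 7.5710 / 3.14
Cost = 2.4111


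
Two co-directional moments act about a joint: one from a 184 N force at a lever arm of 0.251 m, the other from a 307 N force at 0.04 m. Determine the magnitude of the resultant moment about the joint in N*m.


M = F1 * d1 + F2 * d2
M = 184 * 0.251 + 307 * 0.04
M = 46.1840 + 12.2800
M = 58.4640


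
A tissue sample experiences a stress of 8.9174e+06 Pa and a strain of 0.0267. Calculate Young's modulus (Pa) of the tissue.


E = stress / strain
E = 8.9174e+06 / 0.0267
E = 3.3399e+08


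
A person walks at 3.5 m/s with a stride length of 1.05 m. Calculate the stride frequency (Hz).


f = v / stride_length
f = 3.5 / 1.05
f = 3.3333


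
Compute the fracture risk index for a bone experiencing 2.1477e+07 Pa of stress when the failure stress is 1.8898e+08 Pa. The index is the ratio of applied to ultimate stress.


FRI = applied / ultimate
FRI = 2.1477e+07 / 1.8898e+08
FRI = 0.1136


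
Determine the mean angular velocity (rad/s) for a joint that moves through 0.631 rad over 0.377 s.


omega = delta_theta / delta_t
omega = 0.631 / 0.377
omega = 1.6737


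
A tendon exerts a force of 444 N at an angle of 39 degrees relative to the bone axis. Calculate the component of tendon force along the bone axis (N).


F_eff = F_tendon * cos(theta)
theta = 39 deg = 0.6807 rad
cos(theta) = 0.7771
F_eff = 444 * 0.7771
F_eff = 345.0528


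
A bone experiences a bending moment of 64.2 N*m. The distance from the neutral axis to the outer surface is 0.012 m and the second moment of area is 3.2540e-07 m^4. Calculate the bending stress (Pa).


sigma = M * c / I
sigma = 64.2 * 0.012 / 3.2540e-07
M * c = 0.7704
sigma = 2.3675e+06


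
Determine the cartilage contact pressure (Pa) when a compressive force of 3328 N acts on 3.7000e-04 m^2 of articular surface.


P = F / A
P = 3328 / 3.7000e-04
P = 8.9946e+06


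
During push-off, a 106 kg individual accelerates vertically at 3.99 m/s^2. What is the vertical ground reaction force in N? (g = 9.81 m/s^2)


GRF = m * (g + a)
GRF = 106 * (9.81 + 3.99)
GRF = 106 * 13.8000
GRF = 1462.8000


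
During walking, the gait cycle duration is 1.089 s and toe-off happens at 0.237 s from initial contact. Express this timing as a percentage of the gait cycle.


pct = (event_time / cycle_time) * 100
pct = (0.237 / 1.089) * 100
ratio = 0.2176
pct = 21.7631


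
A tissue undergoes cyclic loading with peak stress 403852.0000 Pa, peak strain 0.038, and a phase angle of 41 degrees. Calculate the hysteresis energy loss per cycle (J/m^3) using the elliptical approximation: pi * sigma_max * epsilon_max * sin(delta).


E_loss = pi * sigma_max * epsilon_max * sin(delta)
delta = 41 deg = 0.7156 rad
sin(delta) = 0.6561
E_loss = pi * 403852.0000 * 0.038 * 0.6561
E_loss = 31629.9586


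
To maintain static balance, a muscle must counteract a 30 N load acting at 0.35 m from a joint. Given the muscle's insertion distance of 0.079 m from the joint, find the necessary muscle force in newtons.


F_muscle = W * d_load / d_muscle
F_muscle = 30 * 0.35 / 0.079
Numerator = 10.5000
F_muscle = 132.9114


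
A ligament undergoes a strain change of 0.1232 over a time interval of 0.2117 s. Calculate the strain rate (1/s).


strain_rate = delta_strain / delta_t
strain_rate = 0.1232 / 0.2117
strain_rate = 0.5820


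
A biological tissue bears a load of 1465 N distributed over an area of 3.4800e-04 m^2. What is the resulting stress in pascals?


stress = F / A
stress = 1465 / 3.4800e-04
stress = 4.2098e+06


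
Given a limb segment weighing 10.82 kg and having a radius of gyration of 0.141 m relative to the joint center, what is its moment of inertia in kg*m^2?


I = m * k^2
I = 10.82 * 0.141^2
k^2 = 0.0199
I = 0.2151


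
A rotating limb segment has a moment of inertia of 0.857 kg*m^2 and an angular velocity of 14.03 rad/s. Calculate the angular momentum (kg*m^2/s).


L = I * omega
L = 0.857 * 14.03
L = 12.0237


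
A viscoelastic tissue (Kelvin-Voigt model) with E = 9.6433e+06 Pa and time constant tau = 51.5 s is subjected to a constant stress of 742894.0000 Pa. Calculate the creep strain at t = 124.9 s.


epsilon(t) = (sigma/E) * (1 - exp(-t/tau))
sigma/E = 742894.0000 / 9.6433e+06 = 0.0770
exp(-t/tau) = exp(-124.9 / 51.5) = 0.0885
epsilon = 0.0770 * (1 - 0.0885)
epsilon = 0.0702


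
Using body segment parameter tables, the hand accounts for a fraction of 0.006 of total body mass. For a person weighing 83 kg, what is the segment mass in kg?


m_segment = body_mass * fraction
m_segment = 83 * 0.006
m_segment = 0.4980


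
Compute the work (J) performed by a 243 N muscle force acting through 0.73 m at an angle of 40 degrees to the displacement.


W = F * d * cos(theta)
theta = 40 deg = 0.6981 rad
cos(theta) = 0.7660
W = 243 * 0.73 * 0.7660
W = 135.8886


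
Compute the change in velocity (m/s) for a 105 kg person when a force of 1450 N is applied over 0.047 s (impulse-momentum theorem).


J = F * dt = 1450 * 0.047 = 68.1500 N*s
delta_v = J / m
delta_v = 68.1500 / 105
delta_v = 0.6490


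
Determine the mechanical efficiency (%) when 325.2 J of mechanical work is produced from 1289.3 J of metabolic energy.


eta = (W_mech / E_meta) * 100
eta = (325.2 / 1289.3) * 100
ratio = 0.2522
eta = 25.2230


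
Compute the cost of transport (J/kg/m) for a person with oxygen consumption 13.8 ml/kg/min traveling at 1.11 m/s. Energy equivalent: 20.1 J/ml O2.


Power per kg = VO2 * 20.1 / 60
Power per kg = 13.8 * 20.1 / 60 = 4.6230 W/kg
Cost = power_per_kg / speed
Cost = 4.6230 / 1.11
Cost = 4.1649


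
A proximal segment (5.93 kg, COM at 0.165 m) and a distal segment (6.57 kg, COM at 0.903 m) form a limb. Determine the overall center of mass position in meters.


COM = (m1*x1 + m2*x2) / (m1 + m2)
COM = (5.93*0.165 + 6.57*0.903) / (5.93 + 6.57)
Numerator = 6.9112
Denominator = 12.5000
COM = 0.5529


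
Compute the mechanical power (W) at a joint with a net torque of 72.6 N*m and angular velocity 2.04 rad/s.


P = M * omega
P = 72.6 * 2.04
P = 148.1040


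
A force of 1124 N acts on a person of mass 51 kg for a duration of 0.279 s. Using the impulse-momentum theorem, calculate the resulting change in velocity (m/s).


J = F * dt = 1124 * 0.279 = 313.5960 N*s
delta_v = J / m
delta_v = 313.5960 / 51
delta_v = 6.1489


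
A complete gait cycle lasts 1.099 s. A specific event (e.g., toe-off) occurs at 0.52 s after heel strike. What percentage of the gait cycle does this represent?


pct = (event_time / cycle_time) * 100
pct = (0.52 / 1.099) * 100
ratio = 0.4732
pct = 47.3157


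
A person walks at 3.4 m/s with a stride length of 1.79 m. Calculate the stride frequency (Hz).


f = v / stride_length
f = 3.4 / 1.79
f = 1.8994


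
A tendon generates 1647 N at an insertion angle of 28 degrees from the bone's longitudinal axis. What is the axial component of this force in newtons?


F_eff = F_tendon * cos(theta)
theta = 28 deg = 0.4887 rad
cos(theta) = 0.8829
F_eff = 1647 * 0.8829
F_eff = 1454.2147


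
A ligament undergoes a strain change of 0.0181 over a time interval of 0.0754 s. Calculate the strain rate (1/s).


strain_rate = delta_strain / delta_t
strain_rate = 0.0181 / 0.0754
strain_rate = 0.2401


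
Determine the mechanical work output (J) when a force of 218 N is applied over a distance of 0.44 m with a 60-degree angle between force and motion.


W = F * d * cos(theta)
theta = 60 deg = 1.0472 rad
cos(theta) = 0.5000
W = 218 * 0.44 * 0.5000
W = 47.9600


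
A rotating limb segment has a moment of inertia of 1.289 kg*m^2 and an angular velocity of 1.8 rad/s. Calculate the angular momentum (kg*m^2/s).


L = I * omega
L = 1.289 * 1.8
L = 2.3202


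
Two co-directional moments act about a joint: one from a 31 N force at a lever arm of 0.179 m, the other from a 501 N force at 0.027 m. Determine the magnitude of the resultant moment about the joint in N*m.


M = F1 * d1 + F2 * d2
M = 31 * 0.179 + 501 * 0.027
M = 5.5490 + 13.5270
M = 19.0760


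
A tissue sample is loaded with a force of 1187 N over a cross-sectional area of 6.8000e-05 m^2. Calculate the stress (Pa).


stress = F / A
stress = 1187 / 6.8000e-05
stress = 1.7456e+07


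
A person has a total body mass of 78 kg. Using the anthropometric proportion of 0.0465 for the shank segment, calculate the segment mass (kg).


m_segment = body_mass * fraction
m_segment = 78 * 0.0465
m_segment = 3.6270


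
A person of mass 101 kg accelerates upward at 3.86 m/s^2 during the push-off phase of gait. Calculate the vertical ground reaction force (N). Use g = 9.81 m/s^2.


GRF = m * (g + a)
GRF = 101 * (9.81 + 3.86)
GRF = 101 * 13.6700
GRF = 1380.6700


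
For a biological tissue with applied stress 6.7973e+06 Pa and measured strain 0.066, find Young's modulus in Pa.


E = stress / strain
E = 6.7973e+06 / 0.066
E = 1.0299e+08


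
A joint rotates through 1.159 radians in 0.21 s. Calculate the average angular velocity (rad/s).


omega = delta_theta / delta_t
omega = 1.159 / 0.21
omega = 5.5190


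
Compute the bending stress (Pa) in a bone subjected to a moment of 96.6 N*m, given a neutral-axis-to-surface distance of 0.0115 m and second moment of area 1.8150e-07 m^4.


sigma = M * c / I
sigma = 96.6 * 0.0115 / 1.8150e-07
M * c = 1.1109
sigma = 6.1207e+06


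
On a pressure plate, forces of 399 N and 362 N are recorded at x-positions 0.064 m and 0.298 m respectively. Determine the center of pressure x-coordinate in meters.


COP_x = (F1*x1 + F2*x2) / (F1 + F2)
COP_x = (399*0.064 + 362*0.298) / (399 + 362)
Numerator = 133.4120
Denominator = 761
COP_x = 0.1753


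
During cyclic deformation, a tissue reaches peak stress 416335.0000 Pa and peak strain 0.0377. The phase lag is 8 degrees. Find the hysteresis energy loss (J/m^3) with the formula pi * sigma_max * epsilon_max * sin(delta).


E_loss = pi * sigma_max * epsilon_max * sin(delta)
delta = 8 deg = 0.1396 rad
sin(delta) = 0.1392
E_loss = pi * 416335.0000 * 0.0377 * 0.1392
E_loss = 6862.6121


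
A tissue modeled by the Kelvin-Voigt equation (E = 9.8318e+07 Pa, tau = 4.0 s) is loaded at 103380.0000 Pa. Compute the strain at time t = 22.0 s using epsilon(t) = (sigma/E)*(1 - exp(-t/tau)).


epsilon(t) = (sigma/E) * (1 - exp(-t/tau))
sigma/E = 103380.0000 / 9.8318e+07 = 0.0011
exp(-t/tau) = exp(-22.0 / 4.0) = 0.0041
epsilon = 0.0011 * (1 - 0.0041)
epsilon = 0.0010


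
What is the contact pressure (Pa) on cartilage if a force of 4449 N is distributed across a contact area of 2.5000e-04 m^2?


P = F / A
P = 4449 / 2.5000e-04
P = 1.7796e+07


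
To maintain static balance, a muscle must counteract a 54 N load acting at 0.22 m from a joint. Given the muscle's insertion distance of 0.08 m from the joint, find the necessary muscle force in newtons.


F_muscle = W * d_load / d_muscle
F_muscle = 54 * 0.22 / 0.08
Numerator = 11.8800
F_muscle = 148.5000


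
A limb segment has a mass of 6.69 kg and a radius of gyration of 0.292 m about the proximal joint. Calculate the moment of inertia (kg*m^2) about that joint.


I = m * k^2
I = 6.69 * 0.292^2
k^2 = 0.0853
I = 0.5704


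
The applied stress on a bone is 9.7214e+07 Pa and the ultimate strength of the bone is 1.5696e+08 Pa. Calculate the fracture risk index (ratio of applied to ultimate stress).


FRI = applied / ultimate
FRI = 9.7214e+07 / 1.5696e+08
FRI = 0.6194


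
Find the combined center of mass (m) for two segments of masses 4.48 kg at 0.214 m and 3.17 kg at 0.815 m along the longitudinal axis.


COM = (m1*x1 + m2*x2) / (m1 + m2)
COM = (4.48*0.214 + 3.17*0.815) / (4.48 + 3.17)
Numerator = 3.5423
Denominator = 7.6500
COM = 0.4630


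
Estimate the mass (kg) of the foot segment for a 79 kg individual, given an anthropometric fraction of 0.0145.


m_segment = body_mass * fraction
m_segment = 79 * 0.0145
m_segment = 1.1455


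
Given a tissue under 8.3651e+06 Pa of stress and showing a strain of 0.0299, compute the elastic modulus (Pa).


E = stress / strain
E = 8.3651e+06 / 0.0299
E = 2.7977e+08


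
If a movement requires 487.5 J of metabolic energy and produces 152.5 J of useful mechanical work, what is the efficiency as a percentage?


eta = (W_mech / E_meta) * 100
eta = (152.5 / 487.5) * 100
ratio = 0.3128
eta = 31.2821


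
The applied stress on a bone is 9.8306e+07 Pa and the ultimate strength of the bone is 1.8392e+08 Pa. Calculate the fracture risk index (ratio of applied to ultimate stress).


FRI = applied / ultimate
FRI = 9.8306e+07 / 1.8392e+08
FRI = 0.5345


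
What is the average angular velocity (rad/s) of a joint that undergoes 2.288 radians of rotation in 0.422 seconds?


omega = delta_theta / delta_t
omega = 2.288 / 0.422
omega = 5.4218


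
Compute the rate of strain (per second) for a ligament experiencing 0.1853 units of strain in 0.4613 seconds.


strain_rate = delta_strain / delta_t
strain_rate = 0.1853 / 0.4613
strain_rate = 0.4017


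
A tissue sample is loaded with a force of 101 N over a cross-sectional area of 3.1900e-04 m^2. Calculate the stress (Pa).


stress = F / A
stress = 101 / 3.1900e-04
stress = 316614.4201


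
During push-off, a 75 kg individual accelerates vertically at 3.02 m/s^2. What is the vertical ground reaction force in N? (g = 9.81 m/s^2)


GRF = m * (g + a)
GRF = 75 * (9.81 + 3.02)
GRF = 75 * 12.8300
GRF = 962.2500


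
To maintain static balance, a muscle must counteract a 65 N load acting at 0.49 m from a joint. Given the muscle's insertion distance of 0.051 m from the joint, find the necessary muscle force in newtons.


F_muscle = W * d_load / d_muscle
F_muscle = 65 * 0.49 / 0.051
Numerator = 31.8500
F_muscle = 624.5098


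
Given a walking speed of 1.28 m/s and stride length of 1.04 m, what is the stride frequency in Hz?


f = v / stride_length
f = 1.28 / 1.04
f = 1.2308


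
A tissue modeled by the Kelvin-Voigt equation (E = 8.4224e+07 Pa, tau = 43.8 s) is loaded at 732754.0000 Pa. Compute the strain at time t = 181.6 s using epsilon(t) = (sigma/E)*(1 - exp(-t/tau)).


epsilon(t) = (sigma/E) * (1 - exp(-t/tau))
sigma/E = 732754.0000 / 8.4224e+07 = 0.0087
exp(-t/tau) = exp(-181.6 / 43.8) = 0.0158
epsilon = 0.0087 * (1 - 0.0158)
epsilon = 0.0086


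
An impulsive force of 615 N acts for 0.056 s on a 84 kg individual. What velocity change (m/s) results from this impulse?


J = F * dt = 615 * 0.056 = 34.4400 N*s
delta_v = J / m
delta_v = 34.4400 / 84
delta_v = 0.4100


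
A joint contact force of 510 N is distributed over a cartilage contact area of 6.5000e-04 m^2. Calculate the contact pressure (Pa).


P = F / A
P = 510 / 6.5000e-04
P = 784615.3846


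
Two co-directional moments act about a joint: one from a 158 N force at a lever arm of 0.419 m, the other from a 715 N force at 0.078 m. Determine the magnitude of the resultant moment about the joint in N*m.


M = F1 * d1 + F2 * d2
M = 158 * 0.419 + 715 * 0.078
M = 66.2020 + 55.7700
M = 121.9720


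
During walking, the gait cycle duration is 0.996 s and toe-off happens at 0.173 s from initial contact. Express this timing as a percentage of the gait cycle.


pct = (event_time / cycle_time) * 100
pct = (0.173 / 0.996) * 100
ratio = 0.1737
pct = 17.3695


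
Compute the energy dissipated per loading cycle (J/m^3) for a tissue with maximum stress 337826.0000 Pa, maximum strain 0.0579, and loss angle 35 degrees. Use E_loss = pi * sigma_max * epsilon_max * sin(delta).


E_loss = pi * sigma_max * epsilon_max * sin(delta)
delta = 35 deg = 0.6109 rad
sin(delta) = 0.5736
E_loss = pi * 337826.0000 * 0.0579 * 0.5736
E_loss = 35246.2412


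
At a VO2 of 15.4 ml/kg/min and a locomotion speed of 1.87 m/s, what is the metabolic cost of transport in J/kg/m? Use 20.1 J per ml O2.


Power per kg = VO2 * 20.1 / 60
Power per kg = 15.4 * 20.1 / 60 = 5.1590 W/kg
Cost = power_per_kg / speed
Cost = 5.1590 / 1.87
Cost = 2.7588


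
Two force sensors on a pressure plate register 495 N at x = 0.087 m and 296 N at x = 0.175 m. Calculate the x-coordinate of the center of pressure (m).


COP_x = (F1*x1 + F2*x2) / (F1 + F2)
COP_x = (495*0.087 + 296*0.175) / (495 + 296)
Numerator = 94.8650
Denominator = 791
COP_x = 0.1199


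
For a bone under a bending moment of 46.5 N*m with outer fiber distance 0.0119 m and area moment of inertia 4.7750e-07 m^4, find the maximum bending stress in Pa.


sigma = M * c / I
sigma = 46.5 * 0.0119 / 4.7750e-07
M * c = 0.5534
sigma = 1.1588e+06


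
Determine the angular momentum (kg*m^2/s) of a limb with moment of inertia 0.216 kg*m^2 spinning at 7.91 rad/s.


L = I * omega
L = 0.216 * 7.91
L = 1.7086


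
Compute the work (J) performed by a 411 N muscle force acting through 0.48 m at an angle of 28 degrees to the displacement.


W = F * d * cos(theta)
theta = 28 deg = 0.4887 rad
cos(theta) = 0.8829
W = 411 * 0.48 * 0.8829
W = 174.1879


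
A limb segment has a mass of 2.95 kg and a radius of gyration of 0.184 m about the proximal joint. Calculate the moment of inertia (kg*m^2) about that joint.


I = m * k^2
I = 2.95 * 0.184^2
k^2 = 0.0339
I = 0.0999


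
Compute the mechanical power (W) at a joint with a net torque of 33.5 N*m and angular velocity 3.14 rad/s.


P = M * omega
P = 33.5 * 3.14
P = 105.1900


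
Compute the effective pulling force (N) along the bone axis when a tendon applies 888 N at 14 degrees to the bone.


F_eff = F_tendon * cos(theta)
theta = 14 deg = 0.2443 rad
cos(theta) = 0.9703
F_eff = 888 * 0.9703
F_eff = 861.6226


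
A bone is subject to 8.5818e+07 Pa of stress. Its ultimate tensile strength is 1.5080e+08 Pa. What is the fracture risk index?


FRI = applied / ultimate
FRI = 8.5818e+07 / 1.5080e+08
FRI = 0.5691


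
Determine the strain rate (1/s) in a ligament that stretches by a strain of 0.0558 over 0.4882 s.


strain_rate = delta_strain / delta_t
strain_rate = 0.0558 / 0.4882
strain_rate = 0.1143


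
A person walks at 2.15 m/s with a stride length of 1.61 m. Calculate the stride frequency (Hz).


f = v / stride_length
f = 2.15 / 1.61
f = 1.3354


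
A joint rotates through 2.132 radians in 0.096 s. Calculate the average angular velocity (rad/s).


omega = delta_theta / delta_t
omega = 2.132 / 0.096
omega = 22.2083


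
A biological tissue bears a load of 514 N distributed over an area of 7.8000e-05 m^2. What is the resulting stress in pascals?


stress = F / A
stress = 514 / 7.8000e-05
stress = 6.5897e+06


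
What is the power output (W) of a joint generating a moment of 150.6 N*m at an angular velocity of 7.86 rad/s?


P = M * omega
P = 150.6 * 7.86
P = 1183.7160


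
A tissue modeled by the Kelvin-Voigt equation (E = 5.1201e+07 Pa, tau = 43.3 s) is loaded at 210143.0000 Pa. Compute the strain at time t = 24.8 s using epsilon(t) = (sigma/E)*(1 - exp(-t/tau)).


epsilon(t) = (sigma/E) * (1 - exp(-t/tau))
sigma/E = 210143.0000 / 5.1201e+07 = 0.0041
exp(-t/tau) = exp(-24.8 / 43.3) = 0.5640
epsilon = 0.0041 * (1 - 0.5640)
epsilon = 0.0018


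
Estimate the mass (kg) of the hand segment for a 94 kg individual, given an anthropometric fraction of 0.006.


m_segment = body_mass * fraction
m_segment = 94 * 0.006
m_segment = 0.5640


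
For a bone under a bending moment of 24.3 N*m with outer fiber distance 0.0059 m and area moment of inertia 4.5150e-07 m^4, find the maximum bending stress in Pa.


sigma = M * c / I
sigma = 24.3 * 0.0059 / 4.5150e-07
M * c = 0.1434
sigma = 317541.5282


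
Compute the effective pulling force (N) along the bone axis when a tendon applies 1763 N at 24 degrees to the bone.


F_eff = F_tendon * cos(theta)
theta = 24 deg = 0.4189 rad
cos(theta) = 0.9135
F_eff = 1763 * 0.9135
F_eff = 1610.5806


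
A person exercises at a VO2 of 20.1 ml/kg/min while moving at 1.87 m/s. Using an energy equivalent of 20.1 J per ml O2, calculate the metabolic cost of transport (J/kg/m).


Power per kg = VO2 * 20.1 / 60
Power per kg = 20.1 * 20.1 / 60 = 6.7335 W/kg
Cost = power_per_kg / speed
Cost = 6.7335 / 1.87
Cost = 3.6008


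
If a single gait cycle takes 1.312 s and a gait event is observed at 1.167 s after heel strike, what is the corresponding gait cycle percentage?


pct = (event_time / cycle_time) * 100
pct = (1.167 / 1.312) * 100
ratio = 0.8895
pct = 88.9482


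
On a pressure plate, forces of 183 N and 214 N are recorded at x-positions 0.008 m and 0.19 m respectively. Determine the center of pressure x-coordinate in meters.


COP_x = (F1*x1 + F2*x2) / (F1 + F2)
COP_x = (183*0.008 + 214*0.19) / (183 + 214)
Numerator = 42.1240
Denominator = 397
COP_x = 0.1061


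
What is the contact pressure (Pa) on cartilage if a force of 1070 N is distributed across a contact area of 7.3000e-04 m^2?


P = F / A
P = 1070 / 7.3000e-04
P = 1.4658e+06


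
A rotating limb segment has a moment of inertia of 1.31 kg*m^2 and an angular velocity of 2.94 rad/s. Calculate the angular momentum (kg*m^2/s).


L = I * omega
L = 1.31 * 2.94
L = 3.8514


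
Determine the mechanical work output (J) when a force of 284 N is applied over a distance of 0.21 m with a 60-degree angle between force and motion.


W = F * d * cos(theta)
theta = 60 deg = 1.0472 rad
cos(theta) = 0.5000
W = 284 * 0.21 * 0.5000
W = 29.8200


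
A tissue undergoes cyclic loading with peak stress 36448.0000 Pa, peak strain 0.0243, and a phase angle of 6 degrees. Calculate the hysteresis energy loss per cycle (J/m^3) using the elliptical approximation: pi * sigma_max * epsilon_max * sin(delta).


E_loss = pi * sigma_max * epsilon_max * sin(delta)
delta = 6 deg = 0.1047 rad
sin(delta) = 0.1045
E_loss = pi * 36448.0000 * 0.0243 * 0.1045
E_loss = 290.8469


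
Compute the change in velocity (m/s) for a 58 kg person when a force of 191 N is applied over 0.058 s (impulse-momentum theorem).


J = F * dt = 191 * 0.058 = 11.0780 N*s
delta_v = J / m
delta_v = 11.0780 / 58
delta_v = 0.1910


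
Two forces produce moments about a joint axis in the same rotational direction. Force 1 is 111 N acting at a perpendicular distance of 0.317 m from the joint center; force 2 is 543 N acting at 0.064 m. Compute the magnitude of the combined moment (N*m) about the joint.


M = F1 * d1 + F2 * d2
M = 111 * 0.317 + 543 * 0.064
M = 35.1870 + 34.7520
M = 69.9390


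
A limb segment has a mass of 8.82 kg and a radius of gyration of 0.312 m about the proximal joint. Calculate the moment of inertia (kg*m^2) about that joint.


I = m * k^2
I = 8.82 * 0.312^2
k^2 = 0.0973
I = 0.8586


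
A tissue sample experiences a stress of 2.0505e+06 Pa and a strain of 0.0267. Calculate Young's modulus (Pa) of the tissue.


E = stress / strain
E = 2.0505e+06 / 0.0267
E = 7.6798e+07


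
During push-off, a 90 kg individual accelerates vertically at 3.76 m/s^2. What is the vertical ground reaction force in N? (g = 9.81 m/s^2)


GRF = m * (g + a)
GRF = 90 * (9.81 + 3.76)
GRF = 90 * 13.5700
GRF = 1221.3000


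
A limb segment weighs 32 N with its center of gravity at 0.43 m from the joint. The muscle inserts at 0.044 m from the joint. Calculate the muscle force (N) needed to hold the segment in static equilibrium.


F_muscle = W * d_load / d_muscle
F_muscle = 32 * 0.43 / 0.044
Numerator = 13.7600
F_muscle = 312.7273


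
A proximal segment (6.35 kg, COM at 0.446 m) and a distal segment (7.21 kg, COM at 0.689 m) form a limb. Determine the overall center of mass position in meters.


COM = (m1*x1 + m2*x2) / (m1 + m2)
COM = (6.35*0.446 + 7.21*0.689) / (6.35 + 7.21)
Numerator = 7.7998
Denominator = 13.5600
COM = 0.5752


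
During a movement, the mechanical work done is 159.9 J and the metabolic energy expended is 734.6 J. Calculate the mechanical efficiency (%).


eta = (W_mech / E_meta) * 100
eta = (159.9 / 734.6) * 100
ratio = 0.2177
eta = 21.7669


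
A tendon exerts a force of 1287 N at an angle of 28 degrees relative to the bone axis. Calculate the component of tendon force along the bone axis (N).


F_eff = F_tendon * cos(theta)
theta = 28 deg = 0.4887 rad
cos(theta) = 0.8829
F_eff = 1287 * 0.8829
F_eff = 1136.3536


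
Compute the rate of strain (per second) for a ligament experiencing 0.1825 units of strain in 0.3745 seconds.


strain_rate = delta_strain / delta_t
strain_rate = 0.1825 / 0.3745
strain_rate = 0.4873


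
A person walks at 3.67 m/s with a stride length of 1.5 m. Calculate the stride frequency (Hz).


f = v / stride_length
f = 3.67 / 1.5
f = 2.4467


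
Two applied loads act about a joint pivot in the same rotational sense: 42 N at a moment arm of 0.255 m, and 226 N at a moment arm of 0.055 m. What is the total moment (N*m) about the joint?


M = F1 * d1 + F2 * d2
M = 42 * 0.255 + 226 * 0.055
M = 10.7100 + 12.4300
M = 23.1400


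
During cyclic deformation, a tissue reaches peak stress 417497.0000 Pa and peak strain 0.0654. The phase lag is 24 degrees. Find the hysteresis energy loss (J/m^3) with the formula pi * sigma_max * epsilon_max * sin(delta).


E_loss = pi * sigma_max * epsilon_max * sin(delta)
delta = 24 deg = 0.4189 rad
sin(delta) = 0.4067
E_loss = pi * 417497.0000 * 0.0654 * 0.4067
E_loss = 34889.4626


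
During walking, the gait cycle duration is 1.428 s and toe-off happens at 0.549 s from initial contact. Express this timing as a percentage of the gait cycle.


pct = (event_time / cycle_time) * 100
pct = (0.549 / 1.428) * 100
ratio = 0.3845
pct = 38.4454


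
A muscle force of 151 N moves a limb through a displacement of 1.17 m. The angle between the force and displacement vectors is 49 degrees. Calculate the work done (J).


W = F * d * cos(theta)
theta = 49 deg = 0.8552 rad
cos(theta) = 0.6561
W = 151 * 1.17 * 0.6561
W = 115.9059


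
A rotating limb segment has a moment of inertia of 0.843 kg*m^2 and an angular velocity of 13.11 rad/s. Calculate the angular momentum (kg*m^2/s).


L = I * omega
L = 0.843 * 13.11
L = 11.0517
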